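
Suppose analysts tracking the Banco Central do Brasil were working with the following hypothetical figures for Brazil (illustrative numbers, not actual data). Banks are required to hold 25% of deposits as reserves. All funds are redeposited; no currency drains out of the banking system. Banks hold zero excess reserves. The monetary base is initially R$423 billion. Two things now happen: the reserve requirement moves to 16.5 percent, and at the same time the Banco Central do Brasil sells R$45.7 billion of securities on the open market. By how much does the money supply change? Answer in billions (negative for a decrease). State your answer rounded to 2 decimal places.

Before: m₁ = 1 / (0.25) = 4, MB₁ = 423, so M₁ = 4 × 423 = 1692 billion.
After: m₂ = 1 / (0.165) ≈ 6.060606, MB₂ = 423 − 45.7 = 377.3, so M₂ = 6.060606 × 377.3 ≈ 2286.6666 billion.
ΔM = M₂ − M₁ = 2286.6666 − 1692 = 594.6666 billion.

R$594.67 billion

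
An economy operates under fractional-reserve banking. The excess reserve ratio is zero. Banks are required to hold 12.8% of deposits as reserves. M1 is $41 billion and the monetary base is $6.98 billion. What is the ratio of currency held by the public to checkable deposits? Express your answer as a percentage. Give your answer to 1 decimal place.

Using m = M/MB = 41/6.98 ≈ 5.873926. From m = (1 + c)/(c + rr + e), rearranging gives 1 + c = m·(c + rr + e), so c·(1 − m) = m·(rr + e) − 1.
Hence c = [m·(rr + e) − 1]/(1 − m) = [5.873926 × (0.128 + 0) − 1] / (1 − 5.873926) ≈ 0.050911.

5.1%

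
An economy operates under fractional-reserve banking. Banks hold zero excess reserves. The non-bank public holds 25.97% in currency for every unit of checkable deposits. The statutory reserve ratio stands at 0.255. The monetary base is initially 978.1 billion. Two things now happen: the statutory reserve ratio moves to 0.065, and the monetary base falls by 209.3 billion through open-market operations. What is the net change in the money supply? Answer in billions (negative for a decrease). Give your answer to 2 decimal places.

Before: m₁ = (1 + 0.2597) / (0.255 + 0.2597) ≈ 2.447445, MB₁ = 978.1, so M₁ = 2.447445 × 978.1 ≈ 2393.846 billion.
After: m₂ = (1 + 0.2597) / (0.065 + 0.2597) ≈ 3.879581, MB₂ = 978.1 − 209.3 = 768.8, so M₂ = 3.879581 × 768.8 ≈ 2982.6219 billion.
ΔM = M₂ − M₁ = 2982.6219 − 2393.846 = 588.7759 billion.

588.78 billion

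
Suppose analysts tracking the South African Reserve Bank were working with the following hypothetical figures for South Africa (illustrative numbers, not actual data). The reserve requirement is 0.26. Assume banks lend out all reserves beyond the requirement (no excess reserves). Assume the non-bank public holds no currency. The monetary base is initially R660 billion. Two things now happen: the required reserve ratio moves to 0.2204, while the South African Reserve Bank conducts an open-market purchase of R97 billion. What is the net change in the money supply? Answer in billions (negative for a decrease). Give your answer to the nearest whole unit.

Before: m₁ = 1 / (0.26) ≈ 3.8462, MB₁ = 660, so M₁ = 3.8462 × 660 = 2538.492 billion.
After: m₂ = 1 / (0.2204) ≈ 4.5372, MB₂ = 660 + 97 = 757, so M₂ = 4.5372 × 757 = 3434.6604 billion.
ΔM = M₂ − M₁ = 3434.6604 − 2538.492 = 896.1684 billion.

R896 billion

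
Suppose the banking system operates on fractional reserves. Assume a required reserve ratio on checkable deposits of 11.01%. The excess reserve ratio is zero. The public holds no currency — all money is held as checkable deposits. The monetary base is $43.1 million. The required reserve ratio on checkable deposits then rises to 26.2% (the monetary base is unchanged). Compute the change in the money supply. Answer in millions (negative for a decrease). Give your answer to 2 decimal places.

Initially m₁ = 1 / (0.1101) ≈ 9.08265, so M₁ = 9.08265 × 43.1 ≈ 391.4622 million.
After the change m₂ = 1 / (0.262) ≈ 3.81679, so M₂ = 3.81679 × 43.1 ≈ 164.5036 million.
ΔM = M₂ − M₁ = 164.5036 − 391.4622 = -226.9586 million.

-226.96 million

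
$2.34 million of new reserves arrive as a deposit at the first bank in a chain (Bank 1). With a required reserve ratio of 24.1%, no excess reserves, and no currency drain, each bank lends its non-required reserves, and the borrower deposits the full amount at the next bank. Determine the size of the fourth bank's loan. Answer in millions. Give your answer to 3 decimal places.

$0.777 million

Each bank lends a fraction (1 − rr) = 0.7590 of the deposit it receives, so Bank 4 receives 2.34·0.7590^3 and lends 2.34·0.7590^4 ≈ 0.7766 million.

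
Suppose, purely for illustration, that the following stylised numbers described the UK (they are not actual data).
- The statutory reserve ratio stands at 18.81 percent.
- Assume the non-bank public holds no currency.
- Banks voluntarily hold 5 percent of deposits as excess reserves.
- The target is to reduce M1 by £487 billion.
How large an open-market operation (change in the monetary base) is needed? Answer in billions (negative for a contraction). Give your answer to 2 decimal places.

-115.95 billion

The money multiplier is m = 1 / (rr + e) = 1 / (0.1881 + 0.05) ≈ 4.199916.
ΔMB = ΔM / m = (−487) / 4.199916 ≈ -115.9547 billion.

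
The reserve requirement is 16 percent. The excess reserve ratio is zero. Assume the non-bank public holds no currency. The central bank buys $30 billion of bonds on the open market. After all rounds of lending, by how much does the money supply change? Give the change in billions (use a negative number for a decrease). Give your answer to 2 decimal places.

$187.50 billion

The simple money multiplier is m = 1/rr = 1/0.16 = 6.25.
An open-market purchase increases the monetary base by 30 billion, so ΔM = m × ΔMB = 6.25 × 30 = 187.5 billion.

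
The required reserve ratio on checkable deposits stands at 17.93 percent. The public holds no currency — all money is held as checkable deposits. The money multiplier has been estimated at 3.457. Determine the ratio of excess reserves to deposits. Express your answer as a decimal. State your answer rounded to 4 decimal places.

0.1100

Using m = 3.457. Since m = (1 + c)/(c + rr + e), the denominator satisfies c + rr + e = (1 + c)/m = (1 + 0) / 3.457 ≈ 0.289268.
With c = 0 and rr = 0.1793, the ratio of excess reserves to deposits is 0.289268 − 0 − 0.1793 = 0.109968.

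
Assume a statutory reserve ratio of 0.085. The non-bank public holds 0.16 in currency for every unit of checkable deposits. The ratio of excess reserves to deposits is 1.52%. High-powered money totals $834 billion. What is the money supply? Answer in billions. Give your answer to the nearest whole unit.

The money multiplier is m = (1 + c) / (rr + e + c) = (1 + 0.16) / (0.085 + 0.0152 + 0.16) ≈ 4.4581.
So M = m × MB = 4.4581 × 834 = 3718.0554 billion.

$3718 billion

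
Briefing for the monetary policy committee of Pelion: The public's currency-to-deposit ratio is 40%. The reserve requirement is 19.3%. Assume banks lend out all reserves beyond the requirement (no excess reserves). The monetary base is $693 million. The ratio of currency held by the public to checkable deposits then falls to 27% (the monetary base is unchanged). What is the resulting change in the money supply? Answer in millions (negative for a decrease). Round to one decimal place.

Initially m₁ = (1 + 0.4) / (0.193 + 0.4) ≈ 2.36088, so M₁ = 2.36088 × 693 ≈ 1636.0898 million.
After the change m₂ = (1 + 0.27) / (0.193 + 0.27) ≈ 2.74298, so M₂ = 2.74298 × 693 ≈ 1900.8851 million.
ΔM = M₂ − M₁ = 1900.8851 − 1636.0898 = 264.7953 million.

$264.8 million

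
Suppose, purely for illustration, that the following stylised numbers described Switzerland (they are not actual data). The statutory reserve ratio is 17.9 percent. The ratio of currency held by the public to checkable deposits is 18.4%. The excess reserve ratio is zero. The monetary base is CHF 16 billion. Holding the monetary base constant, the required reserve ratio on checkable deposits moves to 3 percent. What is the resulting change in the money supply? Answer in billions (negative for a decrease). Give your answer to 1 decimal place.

CHF 36.3 billion

Initially m₁ = (1 + 0.184) / (0.179 + 0.184) ≈ 3.2617, so M₁ = 3.2617 × 16 = 52.1872 billion.
After the change m₂ = (1 + 0.184) / (0.03 + 0.184) ≈ 5.5327, so M₂ = 5.5327 × 16 = 88.5232 billion.
ΔM = M₂ − M₁ = 88.5232 − 52.1872 = 36.336 billion.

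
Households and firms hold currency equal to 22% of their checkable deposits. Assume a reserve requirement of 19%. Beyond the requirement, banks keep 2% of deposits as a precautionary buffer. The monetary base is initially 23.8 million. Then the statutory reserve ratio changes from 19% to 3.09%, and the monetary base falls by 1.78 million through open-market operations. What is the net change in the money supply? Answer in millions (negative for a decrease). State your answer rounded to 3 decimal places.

31.642 million

Before: m₁ = (1 + 0.22) / (0.19 + 0.02 + 0.22) ≈ 2.837209, MB₁ = 23.8, so M₁ = 2.837209 × 23.8 ≈ 67.5256 million.
After: m₂ = (1 + 0.22) / (0.0309 + 0.02 + 0.22) ≈ 4.503507, MB₂ = 23.8 − 1.78 = 22.02, so M₂ = 4.503507 × 22.02 ≈ 99.1672 million.
ΔM = M₂ − M₁ = 99.1672 − 67.5256 = 31.6416 million.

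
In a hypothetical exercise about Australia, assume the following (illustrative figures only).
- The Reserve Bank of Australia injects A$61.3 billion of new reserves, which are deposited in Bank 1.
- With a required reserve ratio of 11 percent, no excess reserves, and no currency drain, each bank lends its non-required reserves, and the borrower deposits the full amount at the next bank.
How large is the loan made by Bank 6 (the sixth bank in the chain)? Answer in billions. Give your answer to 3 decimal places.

A$30.465 billion

Each bank lends a fraction (1 − rr) = 0.8900 of the deposit it receives, so Bank 6 receives 61.3·0.8900^5 and lends 61.3·0.8900^6 ≈ 30.4650 billion.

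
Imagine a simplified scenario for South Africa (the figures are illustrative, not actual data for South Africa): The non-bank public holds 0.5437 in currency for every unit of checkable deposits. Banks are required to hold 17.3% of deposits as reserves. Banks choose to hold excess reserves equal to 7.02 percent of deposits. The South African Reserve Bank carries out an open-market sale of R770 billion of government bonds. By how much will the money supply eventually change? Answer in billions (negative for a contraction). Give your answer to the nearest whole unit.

-1511 billion

The money multiplier is m = (1 + c) / (rr + e + c) = (1 + 0.5437) / (0.173 + 0.0702 + 0.5437) ≈ 1.9617.
The sale removes 770 billion of base, so ΔM = m × ΔMB = 1.9617 × (−770) = -1510.509 billion.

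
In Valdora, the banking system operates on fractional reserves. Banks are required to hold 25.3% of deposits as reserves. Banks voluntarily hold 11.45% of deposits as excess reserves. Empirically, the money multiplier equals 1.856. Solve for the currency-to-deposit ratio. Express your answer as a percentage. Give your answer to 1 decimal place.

37.1%

Using m = 1.856. From m = (1 + c)/(c + rr + e), rearranging gives 1 + c = m·(c + rr + e), so c·(1 − m) = m·(rr + e) − 1.
Hence c = [m·(rr + e) − 1]/(1 − m) = [1.856 × (0.253 + 0.1145) − 1] / (1 − 1.856) ≈ 0.371402.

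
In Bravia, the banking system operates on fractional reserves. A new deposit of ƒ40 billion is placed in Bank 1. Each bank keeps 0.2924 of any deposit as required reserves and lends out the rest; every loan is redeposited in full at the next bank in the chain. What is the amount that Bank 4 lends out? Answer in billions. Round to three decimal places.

Each bank lends a fraction (1 − rr) = 0.7076 of the deposit it receives, so Bank 4 receives 40·0.7076^3 and lends 40·0.7076^4 ≈ 10.0279 billion.

ƒ10.028 billion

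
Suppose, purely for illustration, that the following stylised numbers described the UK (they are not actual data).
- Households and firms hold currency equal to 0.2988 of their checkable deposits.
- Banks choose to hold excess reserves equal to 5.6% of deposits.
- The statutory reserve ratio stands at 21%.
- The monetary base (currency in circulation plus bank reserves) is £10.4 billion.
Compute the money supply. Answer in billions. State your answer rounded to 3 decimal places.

£23.916 billion

The money multiplier is m = (1 + c) / (rr + e + c) = (1 + 0.2988) / (0.21 + 0.056 + 0.2988) ≈ 2.299575.
So M = m × MB = 2.299575 × 10.4 ≈ 23.9156 billion.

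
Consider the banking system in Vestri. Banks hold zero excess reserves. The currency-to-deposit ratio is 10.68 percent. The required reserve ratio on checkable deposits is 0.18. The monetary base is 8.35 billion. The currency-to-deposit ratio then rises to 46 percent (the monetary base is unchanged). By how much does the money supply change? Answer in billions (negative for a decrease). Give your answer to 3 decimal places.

Initially m₁ = (1 + 0.1068) / (0.18 + 0.1068) ≈ 3.85914, so M₁ = 3.85914 × 8.35 ≈ 32.2238 billion.
After the change m₂ = (1 + 0.46) / (0.18 + 0.46) = 2.28125, so M₂ = 2.28125 × 8.35 ≈ 19.0484 billion.
ΔM = M₂ − M₁ = 19.0484 − 32.2238 = -13.1754 billion.

-13.175 billion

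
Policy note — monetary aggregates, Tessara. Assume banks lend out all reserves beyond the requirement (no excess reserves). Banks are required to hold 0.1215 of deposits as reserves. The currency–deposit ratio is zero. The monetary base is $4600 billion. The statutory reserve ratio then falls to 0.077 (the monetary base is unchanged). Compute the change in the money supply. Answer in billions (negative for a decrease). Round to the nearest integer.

Initially m₁ = 1 / (0.1215) ≈ 8.23045, so M₁ = 8.23045 × 4600 = 37860.07 billion.
After the change m₂ = 1 / (0.077) ≈ 12.98701, so M₂ = 12.98701 × 4600 = 59740.246 billion.
ΔM = M₂ − M₁ = 59740.246 − 37860.07 = 21880.176 billion.

$21880 billion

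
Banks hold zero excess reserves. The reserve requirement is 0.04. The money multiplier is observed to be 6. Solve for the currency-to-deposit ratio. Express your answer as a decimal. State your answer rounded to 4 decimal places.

0.1520

Using m = 6. From m = (1 + c)/(c + rr + e), rearranging gives 1 + c = m·(c + rr + e), so c·(1 − m) = m·(rr + e) − 1.
Hence c = [m·(rr + e) − 1]/(1 − m) = [6 × (0.04 + 0) − 1] / (1 − 6) = 0.152000.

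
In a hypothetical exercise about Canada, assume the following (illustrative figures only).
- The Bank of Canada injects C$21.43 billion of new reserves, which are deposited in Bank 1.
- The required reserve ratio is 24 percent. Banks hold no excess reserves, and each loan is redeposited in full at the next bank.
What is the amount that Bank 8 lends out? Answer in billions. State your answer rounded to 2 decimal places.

C$2.39 billion

Each bank lends a fraction (1 − rr) = 0.7600 of the deposit it receives, so Bank 8 receives 21.43·0.7600^7 and lends 21.43·0.7600^8 ≈ 2.3852 billion.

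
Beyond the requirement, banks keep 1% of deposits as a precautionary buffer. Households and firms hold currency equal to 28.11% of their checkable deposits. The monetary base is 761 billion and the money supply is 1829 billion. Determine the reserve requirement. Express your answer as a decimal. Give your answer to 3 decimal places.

0.242

Using m = M/MB = 1829/761 ≈ 2.403417. Since m = (1 + c)/(c + rr + e), the denominator satisfies c + rr + e = (1 + c)/m = (1 + 0.2811) / 2.403417 ≈ 0.533033.
With c = 0.2811 and e = 0.01, the reserve requirement is 0.533033 − 0.2811 − 0.01 = 0.241933.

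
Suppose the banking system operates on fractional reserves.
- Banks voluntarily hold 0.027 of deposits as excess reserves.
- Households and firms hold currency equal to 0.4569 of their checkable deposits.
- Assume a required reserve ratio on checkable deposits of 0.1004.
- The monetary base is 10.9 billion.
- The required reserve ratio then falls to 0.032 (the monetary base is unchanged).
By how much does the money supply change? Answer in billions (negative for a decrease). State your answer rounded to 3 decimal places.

3.603 billion

Initially m₁ = (1 + 0.4569) / (0.1004 + 0.027 + 0.4569) ≈ 2.493411, so M₁ = 2.493411 × 10.9 ≈ 27.1782 billion.
After the change m₂ = (1 + 0.4569) / (0.032 + 0.027 + 0.4569) ≈ 2.823997, so M₂ = 2.823997 × 10.9 ≈ 30.7816 billion.
ΔM = M₂ − M₁ = 30.7816 − 27.1782 = 3.6034 billion.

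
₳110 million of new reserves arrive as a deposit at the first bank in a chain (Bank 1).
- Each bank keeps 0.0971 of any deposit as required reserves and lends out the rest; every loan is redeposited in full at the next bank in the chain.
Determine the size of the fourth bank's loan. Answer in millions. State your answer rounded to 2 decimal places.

₳73.11 million

Each bank lends a fraction (1 − rr) = 0.9029 of the deposit it receives, so Bank 4 receives 110·0.9029^3 and lends 110·0.9029^4 ≈ 73.1057 million.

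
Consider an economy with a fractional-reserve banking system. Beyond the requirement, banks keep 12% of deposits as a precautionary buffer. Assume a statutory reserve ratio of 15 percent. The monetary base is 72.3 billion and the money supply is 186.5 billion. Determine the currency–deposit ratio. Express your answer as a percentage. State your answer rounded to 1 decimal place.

19.2%

Using m = M/MB = 186.5/72.3 ≈ 2.579530. From m = (1 + c)/(c + rr + e), rearranging gives 1 + c = m·(c + rr + e), so c·(1 − m) = m·(rr + e) − 1.
Hence c = [m·(rr + e) − 1]/(1 − m) = [2.579530 × (0.15 + 0.12) − 1] / (1 − 2.579530) ≈ 0.192163.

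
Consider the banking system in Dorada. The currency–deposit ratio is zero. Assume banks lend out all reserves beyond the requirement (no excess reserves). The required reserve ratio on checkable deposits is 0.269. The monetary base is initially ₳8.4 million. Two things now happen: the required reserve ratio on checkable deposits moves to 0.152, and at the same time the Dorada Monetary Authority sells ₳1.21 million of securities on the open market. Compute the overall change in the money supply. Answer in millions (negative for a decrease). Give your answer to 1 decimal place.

Before: m₁ = 1 / (0.269) ≈ 3.7175, MB₁ = 8.4, so M₁ = 3.7175 × 8.4 = 31.227 million.
After: m₂ = 1 / (0.152) ≈ 6.5789, MB₂ = 8.4 − 1.21 = 7.19, so M₂ = 6.5789 × 7.19 ≈ 47.3023 million.
ΔM = M₂ − M₁ = 47.3023 − 31.227 = 16.0753 million.

₳16.1 million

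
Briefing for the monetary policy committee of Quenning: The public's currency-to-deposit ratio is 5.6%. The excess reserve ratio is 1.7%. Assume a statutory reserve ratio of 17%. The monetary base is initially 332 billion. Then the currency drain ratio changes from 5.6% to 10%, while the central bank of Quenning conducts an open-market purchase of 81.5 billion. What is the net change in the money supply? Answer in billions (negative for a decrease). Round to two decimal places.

Before: m₁ = (1 + 0.056) / (0.17 + 0.017 + 0.056) ≈ 4.345679, MB₁ = 332, so M₁ = 4.345679 × 332 ≈ 1442.7654 billion.
After: m₂ = (1 + 0.1) / (0.17 + 0.017 + 0.1) ≈ 3.832753, MB₂ = 332 + 81.5 = 413.5, so M₂ = 3.832753 × 413.5 ≈ 1584.8434 billion.
ΔM = M₂ − M₁ = 1584.8434 − 1442.7654 = 142.078 billion.

142.08 billion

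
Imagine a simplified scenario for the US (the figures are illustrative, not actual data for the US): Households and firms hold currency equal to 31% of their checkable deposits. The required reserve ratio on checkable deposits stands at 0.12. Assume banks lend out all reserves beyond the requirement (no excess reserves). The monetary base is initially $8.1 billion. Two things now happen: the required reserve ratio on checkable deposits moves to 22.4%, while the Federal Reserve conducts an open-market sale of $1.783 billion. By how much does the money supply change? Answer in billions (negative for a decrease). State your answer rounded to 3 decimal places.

Before: m₁ = (1 + 0.31) / (0.12 + 0.31) ≈ 3.04651, MB₁ = 8.1, so M₁ = 3.04651 × 8.1 ≈ 24.6767 billion.
After: m₂ = (1 + 0.31) / (0.224 + 0.31) ≈ 2.45318, MB₂ = 8.1 − 1.783 = 6.317, so M₂ = 2.45318 × 6.317 ≈ 15.4967 billion.
ΔM = M₂ − M₁ = 15.4967 − 24.6767 = -9.18 billion.

-9.180 billion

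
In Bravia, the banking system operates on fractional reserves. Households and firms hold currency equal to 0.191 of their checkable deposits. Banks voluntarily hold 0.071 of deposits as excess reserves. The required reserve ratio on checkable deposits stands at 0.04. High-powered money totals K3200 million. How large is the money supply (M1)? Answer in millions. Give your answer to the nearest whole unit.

The money multiplier is m = (1 + c) / (rr + e + c) = (1 + 0.191) / (0.04 + 0.071 + 0.191) ≈ 3.94371.
So M = m × MB = 3.94371 × 3200 = 12619.872 million.

K12620 million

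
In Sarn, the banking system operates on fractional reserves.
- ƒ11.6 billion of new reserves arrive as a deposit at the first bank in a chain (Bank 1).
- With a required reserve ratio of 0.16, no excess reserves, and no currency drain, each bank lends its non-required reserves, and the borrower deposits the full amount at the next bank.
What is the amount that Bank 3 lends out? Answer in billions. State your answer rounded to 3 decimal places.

Each bank lends a fraction (1 − rr) = 0.8400 of the deposit it receives, so Bank 3 receives 11.6·0.8400^2 and lends 11.6·0.8400^3 ≈ 6.8754 billion.

ƒ6.875 billion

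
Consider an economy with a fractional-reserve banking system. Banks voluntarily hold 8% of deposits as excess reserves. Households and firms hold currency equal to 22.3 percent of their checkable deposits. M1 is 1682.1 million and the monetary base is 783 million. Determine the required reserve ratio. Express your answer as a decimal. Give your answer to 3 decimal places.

0.266

Using m = M/MB = 1682.1/783 ≈ 2.148276. Since m = (1 + c)/(c + rr + e), the denominator satisfies c + rr + e = (1 + c)/m = (1 + 0.223) / 2.148276 ≈ 0.569294.
With c = 0.223 and e = 0.08, the required reserve ratio is 0.569294 − 0.223 − 0.08 = 0.266294.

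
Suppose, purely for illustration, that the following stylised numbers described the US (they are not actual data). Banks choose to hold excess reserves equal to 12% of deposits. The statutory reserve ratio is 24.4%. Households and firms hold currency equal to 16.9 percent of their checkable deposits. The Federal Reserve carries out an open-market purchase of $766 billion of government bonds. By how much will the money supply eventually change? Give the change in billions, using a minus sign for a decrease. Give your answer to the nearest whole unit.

The money multiplier is m = (1 + c) / (rr + e + c) = (1 + 0.169) / (0.244 + 0.12 + 0.169) ≈ 2.1932.
The purchase adds 766 billion of base, so ΔM = m × ΔMB = 2.1932 × (+766) = 1679.9912 billion.

$1680 billion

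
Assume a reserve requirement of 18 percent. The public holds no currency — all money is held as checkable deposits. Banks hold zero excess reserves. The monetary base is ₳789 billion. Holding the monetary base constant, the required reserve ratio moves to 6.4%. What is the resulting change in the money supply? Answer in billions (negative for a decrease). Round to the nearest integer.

Initially m₁ = 1 / (0.18) ≈ 5.5556, so M₁ = 5.5556 × 789 = 4383.3684 billion.
After the change m₂ = 1 / (0.064) = 15.6250, so M₂ = 15.6250 × 789 = 12328.125 billion.
ΔM = M₂ − M₁ = 12328.125 − 4383.3684 = 7944.7566 billion.

₳7945 billion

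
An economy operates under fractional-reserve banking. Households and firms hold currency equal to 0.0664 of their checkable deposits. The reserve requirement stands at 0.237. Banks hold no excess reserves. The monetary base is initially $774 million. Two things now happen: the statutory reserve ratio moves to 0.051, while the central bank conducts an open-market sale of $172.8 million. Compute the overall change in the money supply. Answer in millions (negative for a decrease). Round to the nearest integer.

$2741 million

Before: m₁ = (1 + 0.0664) / (0.237 + 0.0664) ≈ 3.5148, MB₁ = 774, so M₁ = 3.5148 × 774 = 2720.4552 million.
After: m₂ = (1 + 0.0664) / (0.051 + 0.0664) ≈ 9.0835, MB₂ = 774 − 172.8 = 601.2, so M₂ = 9.0835 × 601.2 = 5461.0002 million.
ΔM = M₂ − M₁ = 5461.0002 − 2720.4552 = 2740.545 million.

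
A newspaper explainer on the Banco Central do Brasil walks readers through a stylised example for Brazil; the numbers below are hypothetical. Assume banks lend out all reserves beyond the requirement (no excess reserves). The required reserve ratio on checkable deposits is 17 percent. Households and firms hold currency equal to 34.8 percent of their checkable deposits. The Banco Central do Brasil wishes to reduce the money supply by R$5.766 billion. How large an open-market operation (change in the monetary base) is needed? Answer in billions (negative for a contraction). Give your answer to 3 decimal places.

The money multiplier is m = (1 + c) / (rr + c) = (1 + 0.348) / (0.17 + 0.348) ≈ 2.60232.
ΔMB = ΔM / m = (−5.766) / 2.60232 ≈ -2.2157 billion.

-2.216 billion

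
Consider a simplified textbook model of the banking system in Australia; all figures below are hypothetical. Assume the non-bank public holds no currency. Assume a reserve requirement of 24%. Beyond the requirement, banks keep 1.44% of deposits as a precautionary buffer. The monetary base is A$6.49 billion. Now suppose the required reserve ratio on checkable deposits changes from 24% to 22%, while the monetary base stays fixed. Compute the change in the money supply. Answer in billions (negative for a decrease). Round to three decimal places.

Initially m₁ = 1 / (0.24 + 0.0144) ≈ 3.93082, so M₁ = 3.93082 × 6.49 ≈ 25.511 billion.
After the change m₂ = 1 / (0.22 + 0.0144) ≈ 4.26621, so M₂ = 4.26621 × 6.49 ≈ 27.6877 billion.
ΔM = M₂ − M₁ = 27.6877 − 25.511 = 2.1767 billion.

A$2.177 billion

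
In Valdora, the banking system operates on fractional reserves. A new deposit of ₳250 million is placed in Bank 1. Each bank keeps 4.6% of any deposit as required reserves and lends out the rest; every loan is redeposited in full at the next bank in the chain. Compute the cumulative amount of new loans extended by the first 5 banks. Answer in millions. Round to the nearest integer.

₳1088 million

Bank i lends (1 − rr)^i of the original deposit: Bank 1 lends 250·0.9540 = 238.5000, Bank 2 lends 250·0.9540² = 227.5290, and so on.
Summing a geometric series: total = 250·[0.9540·(1 − 0.9540^5) / (1 − 0.9540)] ≈ 1087.7217 million.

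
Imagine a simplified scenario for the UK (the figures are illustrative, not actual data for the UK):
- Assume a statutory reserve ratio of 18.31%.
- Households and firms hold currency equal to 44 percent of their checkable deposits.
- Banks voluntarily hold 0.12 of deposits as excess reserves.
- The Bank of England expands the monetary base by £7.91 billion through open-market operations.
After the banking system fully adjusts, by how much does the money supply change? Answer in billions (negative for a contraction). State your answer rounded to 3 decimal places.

£15.328 billion

The money multiplier is m = (1 + c) / (rr + e + c) = (1 + 0.44) / (0.1831 + 0.12 + 0.44) ≈ 1.93783.
The purchase adds 7.91 billion of base, so ΔM = m × ΔMB = 1.93783 × (+7.91) ≈ 15.3282 billion.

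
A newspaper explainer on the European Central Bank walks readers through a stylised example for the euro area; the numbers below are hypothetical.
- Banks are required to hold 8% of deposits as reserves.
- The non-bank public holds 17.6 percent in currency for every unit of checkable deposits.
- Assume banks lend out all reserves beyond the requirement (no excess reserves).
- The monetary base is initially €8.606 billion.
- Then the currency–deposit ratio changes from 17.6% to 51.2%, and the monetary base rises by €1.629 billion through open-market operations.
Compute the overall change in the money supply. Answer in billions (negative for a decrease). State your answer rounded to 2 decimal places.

Before: m₁ = (1 + 0.176) / (0.08 + 0.176) = 4.59375, MB₁ = 8.606, so M₁ = 4.59375 × 8.606 ≈ 39.5338 billion.
After: m₂ = (1 + 0.512) / (0.08 + 0.512) ≈ 2.55405, MB₂ = 8.606 + 1.629 = 10.235, so M₂ = 2.55405 × 10.235 ≈ 26.1407 billion.
ΔM = M₂ − M₁ = 26.1407 − 39.5338 = -13.3931 billion.

-13.39 billion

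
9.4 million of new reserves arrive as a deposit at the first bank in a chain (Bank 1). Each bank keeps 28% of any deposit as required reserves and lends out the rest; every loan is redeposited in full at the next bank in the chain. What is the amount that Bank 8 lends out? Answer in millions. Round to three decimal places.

Each bank lends a fraction (1 − rr) = 0.7200 of the deposit it receives, so Bank 8 receives 9.4·0.7200^7 and lends 9.4·0.7200^8 ≈ 0.6789 million.

0.679 million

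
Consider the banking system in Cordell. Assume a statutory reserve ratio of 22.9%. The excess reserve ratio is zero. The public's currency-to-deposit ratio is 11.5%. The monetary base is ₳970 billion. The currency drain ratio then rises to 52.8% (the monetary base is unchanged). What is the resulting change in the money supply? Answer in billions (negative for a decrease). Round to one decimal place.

Initially m₁ = (1 + 0.115) / (0.229 + 0.115) ≈ 3.24128, so M₁ = 3.24128 × 970 = 3144.0416 billion.
After the change m₂ = (1 + 0.528) / (0.229 + 0.528) ≈ 2.01849, so M₂ = 2.01849 × 970 = 1957.9353 billion.
ΔM = M₂ − M₁ = 1957.9353 − 3144.0416 = -1186.1063 billion.

-1186.1 billion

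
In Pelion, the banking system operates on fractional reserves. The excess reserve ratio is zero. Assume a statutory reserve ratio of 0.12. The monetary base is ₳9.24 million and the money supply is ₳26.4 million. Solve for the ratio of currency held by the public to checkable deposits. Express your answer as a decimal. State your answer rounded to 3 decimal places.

0.354

Using m = M/MB = 26.4/9.24 ≈ 2.857143. From m = (1 + c)/(c + rr + e), rearranging gives 1 + c = m·(c + rr + e), so c·(1 − m) = m·(rr + e) − 1.
Hence c = [m·(rr + e) − 1]/(1 − m) = [2.857143 × (0.12 + 0) − 1] / (1 − 2.857143) ≈ 0.353846.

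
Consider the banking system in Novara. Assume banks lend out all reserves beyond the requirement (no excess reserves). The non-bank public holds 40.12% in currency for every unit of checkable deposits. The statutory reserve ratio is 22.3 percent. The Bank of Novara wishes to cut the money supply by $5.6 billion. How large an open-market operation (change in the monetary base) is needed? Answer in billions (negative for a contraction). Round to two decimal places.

-2.49 billion

The money multiplier is m = (1 + c) / (rr + c) = (1 + 0.4012) / (0.223 + 0.4012) ≈ 2.2448.
ΔMB = ΔM / m = (−5.6) / 2.2448 ≈ -2.4947 billion.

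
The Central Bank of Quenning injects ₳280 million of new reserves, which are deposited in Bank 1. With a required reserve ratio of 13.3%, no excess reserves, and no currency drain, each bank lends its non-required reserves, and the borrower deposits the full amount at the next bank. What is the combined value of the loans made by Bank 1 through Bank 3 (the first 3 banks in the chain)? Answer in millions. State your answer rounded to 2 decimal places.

Bank i lends (1 − rr)^i of the original deposit: Bank 1 lends 280·0.8670 = 242.7600, Bank 2 lends 280·0.8670² ≈ 210.4729, and so on.
Summing a geometric series: total = 280·[0.8670·(1 − 0.8670^3) / (1 − 0.8670)] ≈ 635.7129 million.

₳635.71 million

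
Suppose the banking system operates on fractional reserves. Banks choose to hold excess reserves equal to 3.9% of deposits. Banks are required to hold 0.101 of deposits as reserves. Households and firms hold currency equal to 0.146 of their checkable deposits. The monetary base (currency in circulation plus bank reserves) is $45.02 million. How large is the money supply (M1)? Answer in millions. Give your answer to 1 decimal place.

$180.4 million

The money multiplier is m = (1 + c) / (rr + e + c) = (1 + 0.146) / (0.101 + 0.039 + 0.146) ≈ 4.0070.
So M = m × MB = 4.0070 × 45.02 ≈ 180.3951 million.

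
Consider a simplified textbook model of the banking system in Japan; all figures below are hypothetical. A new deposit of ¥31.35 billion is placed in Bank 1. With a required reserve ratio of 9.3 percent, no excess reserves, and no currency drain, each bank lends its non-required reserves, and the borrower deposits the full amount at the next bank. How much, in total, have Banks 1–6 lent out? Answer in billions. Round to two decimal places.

¥135.53 billion

Bank i lends (1 − rr)^i of the original deposit: Bank 1 lends 31.35·0.9070 ≈ 28.4345, Bank 2 lends 31.35·0.9070² ≈ 25.7900, and so on.
Summing a geometric series: total = 31.35·[0.9070·(1 − 0.9070^6) / (1 − 0.9070)] ≈ 135.5287 billion.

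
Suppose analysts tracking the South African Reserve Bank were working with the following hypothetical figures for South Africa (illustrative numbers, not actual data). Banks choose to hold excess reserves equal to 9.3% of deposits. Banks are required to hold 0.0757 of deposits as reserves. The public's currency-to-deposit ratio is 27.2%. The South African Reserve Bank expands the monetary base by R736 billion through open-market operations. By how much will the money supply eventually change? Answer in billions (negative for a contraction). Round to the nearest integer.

The money multiplier is m = (1 + c) / (rr + e + c) = (1 + 0.272) / (0.0757 + 0.093 + 0.272) ≈ 2.8863.
The purchase adds 736 billion of base, so ΔM = m × ΔMB = 2.8863 × (+736) = 2124.3168 billion.

R2124 billion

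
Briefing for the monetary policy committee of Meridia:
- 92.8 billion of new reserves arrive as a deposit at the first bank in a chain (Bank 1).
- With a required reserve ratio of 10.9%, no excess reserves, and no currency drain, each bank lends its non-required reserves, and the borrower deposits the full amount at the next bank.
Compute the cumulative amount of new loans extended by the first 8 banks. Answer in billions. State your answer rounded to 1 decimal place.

Bank i lends (1 − rr)^i of the original deposit: Bank 1 lends 92.8·0.8910 = 82.6848, Bank 2 lends 92.8·0.8910² ≈ 73.6722, and so on.
Summing a geometric series: total = 92.8·[0.8910·(1 − 0.8910^8) / (1 − 0.8910)] ≈ 457.2611 billion.

457.3 billion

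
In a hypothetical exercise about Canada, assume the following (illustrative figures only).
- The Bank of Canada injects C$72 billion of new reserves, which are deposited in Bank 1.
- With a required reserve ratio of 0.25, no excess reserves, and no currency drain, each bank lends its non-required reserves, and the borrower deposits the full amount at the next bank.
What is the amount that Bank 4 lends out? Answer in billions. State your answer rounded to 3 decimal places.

C$22.781 billion

Each bank lends a fraction (1 − rr) = 0.7500 of the deposit it receives, so Bank 4 receives 72·0.7500^3 and lends 72·0.7500^4 ≈ 22.7812 billion.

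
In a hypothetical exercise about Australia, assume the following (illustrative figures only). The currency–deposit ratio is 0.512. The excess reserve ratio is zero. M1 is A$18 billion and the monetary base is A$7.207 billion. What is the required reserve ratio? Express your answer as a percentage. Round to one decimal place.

Using m = M/MB = 18/7.207 ≈ 2.497572. Since m = (1 + c)/(c + rr + e), the denominator satisfies c + rr + e = (1 + c)/m = (1 + 0.512) / 2.497572 ≈ 0.605388.
With c = 0.512 and e = 0, the required reserve ratio is 0.605388 − 0.512 − 0 = 0.093388.

9.3%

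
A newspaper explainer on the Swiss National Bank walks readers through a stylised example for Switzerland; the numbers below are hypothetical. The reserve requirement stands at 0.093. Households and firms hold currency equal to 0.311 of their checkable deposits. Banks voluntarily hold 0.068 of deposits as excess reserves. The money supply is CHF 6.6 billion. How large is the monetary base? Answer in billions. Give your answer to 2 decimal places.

CHF 2.38 billion

The money multiplier is m = (1 + c) / (rr + e + c) = (1 + 0.311) / (0.093 + 0.068 + 0.311) ≈ 2.7775.
MB = M / m = 6.6 / 2.7775 ≈ 2.3762 billion.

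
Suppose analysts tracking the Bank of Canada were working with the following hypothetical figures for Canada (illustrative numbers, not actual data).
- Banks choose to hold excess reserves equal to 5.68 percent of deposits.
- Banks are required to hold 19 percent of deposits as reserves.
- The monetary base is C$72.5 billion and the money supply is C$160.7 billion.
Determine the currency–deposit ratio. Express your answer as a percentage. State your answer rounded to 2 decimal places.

Using m = M/MB = 160.7/72.5 ≈ 2.216552. From m = (1 + c)/(c + rr + e), rearranging gives 1 + c = m·(c + rr + e), so c·(1 − m) = m·(rr + e) − 1.
Hence c = [m·(rr + e) − 1]/(1 − m) = [2.216552 × (0.19 + 0.0568) − 1] / (1 − 2.216552) ≈ 0.372327.

37.23%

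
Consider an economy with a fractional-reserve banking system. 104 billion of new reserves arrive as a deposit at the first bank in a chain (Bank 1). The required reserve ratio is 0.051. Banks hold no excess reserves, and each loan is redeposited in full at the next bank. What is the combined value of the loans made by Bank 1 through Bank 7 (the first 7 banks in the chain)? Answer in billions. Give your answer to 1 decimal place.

593.7 billion

Bank i lends (1 − rr)^i of the original deposit: Bank 1 lends 104·0.9490 = 98.6960, Bank 2 lends 104·0.9490² ≈ 93.6625, and so on.
Summing a geometric series: total = 104·[0.9490·(1 − 0.9490^7) / (1 − 0.9490)] ≈ 593.7089 billion.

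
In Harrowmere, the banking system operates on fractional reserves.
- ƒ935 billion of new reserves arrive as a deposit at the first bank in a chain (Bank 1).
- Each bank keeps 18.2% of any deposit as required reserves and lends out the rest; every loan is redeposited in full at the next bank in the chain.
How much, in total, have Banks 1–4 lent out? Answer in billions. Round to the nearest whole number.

ƒ2321 billion

Bank i lends (1 − rr)^i of the original deposit: Bank 1 lends 935·0.8180 = 764.8300, Bank 2 lends 935·0.8180² ≈ 625.6309, and so on.
Summing a geometric series: total = 935·[0.8180·(1 − 0.8180^4) / (1 − 0.8180)] ≈ 2320.8517 billion.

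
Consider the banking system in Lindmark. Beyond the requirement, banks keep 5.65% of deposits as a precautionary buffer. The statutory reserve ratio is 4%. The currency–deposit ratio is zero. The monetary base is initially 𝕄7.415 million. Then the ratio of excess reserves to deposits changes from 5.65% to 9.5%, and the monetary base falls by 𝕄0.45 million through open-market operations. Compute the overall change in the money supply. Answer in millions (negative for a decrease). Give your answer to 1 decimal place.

Before: m₁ = 1 / (0.04 + 0.0565) ≈ 10.3627, MB₁ = 7.415, so M₁ = 10.3627 × 7.415 ≈ 76.8394 million.
After: m₂ = 1 / (0.04 + 0.095) ≈ 7.4074, MB₂ = 7.415 − 0.45 = 6.965, so M₂ = 7.4074 × 6.965 ≈ 51.5925 million.
ΔM = M₂ − M₁ = 51.5925 − 76.8394 = -25.2469 million.

-25.2 million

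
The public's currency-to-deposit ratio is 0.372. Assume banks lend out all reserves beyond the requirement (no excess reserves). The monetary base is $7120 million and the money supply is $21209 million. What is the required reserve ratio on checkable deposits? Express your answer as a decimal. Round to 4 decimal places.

Using m = M/MB = 21209/7120 ≈ 2.978792. Since m = (1 + c)/(c + rr + e), the denominator satisfies c + rr + e = (1 + c)/m = (1 + 0.372) / 2.978792 ≈ 0.460589.
With c = 0.372 and e = 0, the required reserve ratio on checkable deposits is 0.460589 − 0.372 − 0 = 0.088589.

0.0886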